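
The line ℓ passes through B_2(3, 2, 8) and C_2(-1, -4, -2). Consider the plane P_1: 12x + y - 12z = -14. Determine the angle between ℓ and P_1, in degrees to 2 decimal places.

18.35

A direction vector for ℓ is C_2 − B_2 = (-4, -6, -10).
sin θ = |n·v| / (|n||v|) = |66| / (√289 · √152) = 0.31490.
θ ≈ 18.35°.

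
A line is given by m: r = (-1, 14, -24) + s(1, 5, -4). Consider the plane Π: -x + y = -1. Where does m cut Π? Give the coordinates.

Substitute r = (-1, 14, -24) + t(1, 5, -4) into the plane: 15 + 4t = -1, so t = -4.
Intersection: (-1, 14, -24) + (-4)·(1, 5, -4) = (-5, -6, -8).

(-5, -6, -8)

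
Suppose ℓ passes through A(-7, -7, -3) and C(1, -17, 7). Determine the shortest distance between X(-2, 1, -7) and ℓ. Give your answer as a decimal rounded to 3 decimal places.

8.987

A direction vector for ℓ is C − A = (8, -10, 10).
Taking (-7, -7, -3) on ℓ with direction v = (8, -10, 10): w = X − (-7, -7, -3) = (5, 8, -4), and w × v = (40, -82, -114).
Distance = |w × v| / |v| = √21320 / √264 ≈ 8.987.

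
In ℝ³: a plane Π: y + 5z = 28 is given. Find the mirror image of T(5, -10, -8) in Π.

(5, -4, 22)

λ = (n·T − d)/|n|² = (-50 − 28)/26 = -3.
Reflection = T − 2λn = (5, -10, -8) − (-6)·(0, 1, 5) = (5, -4, 22).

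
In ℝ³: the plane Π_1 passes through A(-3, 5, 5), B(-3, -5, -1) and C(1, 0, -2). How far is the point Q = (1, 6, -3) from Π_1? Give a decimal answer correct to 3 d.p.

2.994

AB = (0, -10, -6), AC = (4, -5, -7); a normal to Π_1 is AB × AC = (40, -24, 40).
Using A: Π_1 has equation 40x - 24y + 40z = -40.
n·Q − d = (40)·(1) + (-24)·(6) + (40)·(-3) − (-40) = -184; |n| = √3776.
Distance = |-184| / √3776 = 184/√3776 ≈ 2.994.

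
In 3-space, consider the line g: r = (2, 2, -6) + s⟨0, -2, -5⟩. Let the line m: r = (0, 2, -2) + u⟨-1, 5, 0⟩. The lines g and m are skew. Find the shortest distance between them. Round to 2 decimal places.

Common perpendicular direction n = (0, -2, -5) × (-1, 5, 0) = (25, 5, -2).
With w = (0, 2, -2) − (2, 2, -6) = (-2, 0, 4), w · n = -58.
Distance = |w · n| / |n| = |-58| / √654 ≈ 2.27.

2.27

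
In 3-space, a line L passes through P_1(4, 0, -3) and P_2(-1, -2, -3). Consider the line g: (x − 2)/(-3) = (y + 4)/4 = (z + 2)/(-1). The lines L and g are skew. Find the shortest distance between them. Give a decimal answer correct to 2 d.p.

A direction vector for L is P_2 − P_1 = (-5, -2, 0).
g has direction (-3, 4, -1) through (2, -4, -2).
Common perpendicular direction n = (-5, -2, 0) × (-3, 4, -1) = (2, -5, -26).
With w = (2, -4, -2) − (4, 0, -3) = (-2, -4, 1), w · n = -10.
Distance = |w · n| / |n| = |-10| / √705 ≈ 0.38.

0.38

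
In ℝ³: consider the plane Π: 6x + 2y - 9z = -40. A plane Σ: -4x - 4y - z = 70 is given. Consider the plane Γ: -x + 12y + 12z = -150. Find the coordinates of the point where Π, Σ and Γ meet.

(-6, -11, -2)

Solving the 3×3 linear system 6x + 2y - 9z = -40, -4x - 4y - z = 70, -x + 12y + 12z = -150 (e.g. by elimination or Cramer's rule, determinant = 350) gives (-6, -11, -2).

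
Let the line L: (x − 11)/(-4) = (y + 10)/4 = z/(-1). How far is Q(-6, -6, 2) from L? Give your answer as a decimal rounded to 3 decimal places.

L has direction (-4, 4, -1) through (11, -10, 0).
Taking (11, -10, 0) on L with direction v = (-4, 4, -1): w = Q − (11, -10, 0) = (-17, 4, 2), and w × v = (-12, -25, -52).
Distance = |w × v| / |v| = √3473 / √33 ≈ 10.259.

10.259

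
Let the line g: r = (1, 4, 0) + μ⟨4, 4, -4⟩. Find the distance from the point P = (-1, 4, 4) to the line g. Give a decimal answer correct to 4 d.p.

Taking (1, 4, 0) on g with direction v = (4, 4, -4): w = P − (1, 4, 0) = (-2, 0, 4), and w × v = (-16, 8, -8).
Distance = |w × v| / |v| = √384 / √48 ≈ 2.8284.

2.8284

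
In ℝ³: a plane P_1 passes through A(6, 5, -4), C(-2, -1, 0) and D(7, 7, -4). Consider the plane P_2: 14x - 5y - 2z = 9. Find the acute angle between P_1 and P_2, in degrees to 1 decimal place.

56.2

AC = (-8, -6, 4), AD = (1, 2, 0); a normal to P_1 is AC × AD = (-8, 4, -10).
Using A: P_1 has equation -8x + 4y - 10z = 12.
cos θ = |n₁·n₂| / (|n₁||n₂|) = |-112| / (√180 · √225).
θ = arccos(0.55653) ≈ 56.2°.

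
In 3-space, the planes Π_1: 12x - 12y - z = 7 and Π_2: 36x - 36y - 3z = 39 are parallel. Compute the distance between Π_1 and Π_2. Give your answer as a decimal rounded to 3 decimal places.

Rescale Π_2 by 1/3: 12x - 12y - z = 13. Then distance = |7 − 13| / √289 ≈ 0.353.

0.353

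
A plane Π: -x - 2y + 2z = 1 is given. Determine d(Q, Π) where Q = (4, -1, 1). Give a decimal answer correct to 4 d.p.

n·Q − d = (-1)·(4) + (-2)·(-1) + (2)·(1) − 1 = -1; |n| = √9.
Distance = |-1| / √9 = 1/√9 ≈ 0.3333.

0.3333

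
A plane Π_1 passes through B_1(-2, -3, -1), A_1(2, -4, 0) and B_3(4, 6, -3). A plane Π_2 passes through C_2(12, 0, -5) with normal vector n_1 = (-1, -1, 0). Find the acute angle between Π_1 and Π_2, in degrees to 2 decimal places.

B_1A_1 = (4, -1, 1), B_1B_3 = (6, 9, -2); a normal to Π_1 is B_1A_1 × B_1B_3 = (-7, 14, 42).
Using B_1: Π_1 has equation -7x + 14y + 42z = -70.
Π_2: n_1·r = n_1·C_2 gives -x - y = -12.
cos θ = |n₁·n₂| / (|n₁||n₂|) = |-7| / (√2009 · √2).
θ = arccos(0.11043) ≈ 83.66°.

83.66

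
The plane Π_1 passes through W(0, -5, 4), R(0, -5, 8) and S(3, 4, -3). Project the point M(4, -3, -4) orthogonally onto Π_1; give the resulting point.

(1, -2, -4)

WR = (0, 0, 4), WS = (3, 9, -7); a normal to Π_1 is WR × WS = (-36, 12, 0).
Using W: Π_1 has equation -36x + 12y = -60.
Foot = M − λn with λ = (n·M − d)/|n|² = (-180 − (-60))/1440 = -1/12.
Foot = (4, -3, -4) − (-1/12)·(-36, 12, 0) = (1, -2, -4).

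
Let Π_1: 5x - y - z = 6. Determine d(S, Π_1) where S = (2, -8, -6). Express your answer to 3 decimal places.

n·S − d = (5)·(2) + (-1)·(-8) + (-1)·(-6) − 6 = 18; |n| = √27.
Distance = |18| / √27 = 18/√27 ≈ 3.464.

3.464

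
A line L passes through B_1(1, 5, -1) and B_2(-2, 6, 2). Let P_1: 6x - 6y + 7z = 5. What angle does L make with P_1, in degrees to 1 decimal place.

3.6

A direction vector for L is B_2 − B_1 = (-3, 1, 3).
sin θ = |n·v| / (|n||v|) = |-3| / (√121 · √19) = 0.06257.
θ ≈ 3.6°.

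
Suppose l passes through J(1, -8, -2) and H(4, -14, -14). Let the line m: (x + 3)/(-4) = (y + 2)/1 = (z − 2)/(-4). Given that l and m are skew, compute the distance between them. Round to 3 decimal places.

A direction vector for l is H − J = (3, -6, -12).
m has direction (-4, 1, -4) through (-3, -2, 2).
Common perpendicular direction n = (3, -6, -12) × (-4, 1, -4) = (36, 60, -21).
With w = (-3, -2, 2) − (1, -8, -2) = (-4, 6, 4), w · n = 132.
Distance = |w · n| / |n| = |132| / √5337 ≈ 1.807.

1.807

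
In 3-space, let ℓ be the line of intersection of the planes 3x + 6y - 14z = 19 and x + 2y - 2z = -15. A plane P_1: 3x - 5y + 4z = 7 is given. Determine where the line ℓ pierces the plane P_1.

Direction of ℓ: (3, 6, -14) × (1, 2, -2) = (16, -8, 0).
A point on ℓ: solving the two plane equations with x = -13 gives (-13, -9, -8).
Substitute r = (-13, -9, -8) + t(16, -8, 0) into the plane: -26 + 88t = 7, so t = 3/8.
Intersection: (-13, -9, -8) + (3/8)·(16, -8, 0) = (-7, -12, -8).

(-7, -12, -8)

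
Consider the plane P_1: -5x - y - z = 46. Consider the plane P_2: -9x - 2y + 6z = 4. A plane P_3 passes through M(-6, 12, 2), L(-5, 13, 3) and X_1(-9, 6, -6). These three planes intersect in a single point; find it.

ML = (1, 1, 1), MX_1 = (-3, -6, -8); a normal to P_3 is ML × MX_1 = (-2, 5, -3).
Using M: P_3 has equation -2x + 5y - 3z = 66.
Solving the 3×3 linear system -5x - y - z = 46, -9x - 2y + 6z = 4, -2x + 5y - 3z = 66 (e.g. by elimination or Cramer's rule, determinant = 208) gives (-8, 4, -10).

(-8, 4, -10)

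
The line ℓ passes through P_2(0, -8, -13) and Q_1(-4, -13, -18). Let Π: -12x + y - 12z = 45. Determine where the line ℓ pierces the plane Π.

(4, -3, -8)

A direction vector for ℓ is Q_1 − P_2 = (-4, -5, -5).
Substitute r = (0, -8, -13) + t(-4, -5, -5) into the plane: 148 + 103t = 45, so t = -1.
Intersection: (0, -8, -13) + (-1)·(-4, -5, -5) = (4, -3, -8).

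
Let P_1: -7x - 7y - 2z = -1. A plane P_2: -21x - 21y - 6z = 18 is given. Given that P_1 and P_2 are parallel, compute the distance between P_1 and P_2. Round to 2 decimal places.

0.69

Rescale P_2 by 1/3: -7x - 7y - 2z = 6. Then distance = |-1 − 6| / √102 ≈ 0.69.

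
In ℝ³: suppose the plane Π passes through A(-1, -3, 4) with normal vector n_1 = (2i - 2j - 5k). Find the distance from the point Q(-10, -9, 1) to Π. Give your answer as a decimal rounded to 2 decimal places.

Π: n_1·r = n_1·A gives 2x - 2y - 5z = -16.
n·Q − d = (2)·(-10) + (-2)·(-9) + (-5)·(1) − (-16) = 9; |n| = √33.
Distance = |9| / √33 = 9/√33 ≈ 1.57.

1.57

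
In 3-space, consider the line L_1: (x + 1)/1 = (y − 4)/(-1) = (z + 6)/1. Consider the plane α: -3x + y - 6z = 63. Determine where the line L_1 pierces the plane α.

(-3, 6, -8)

L_1 has direction (1, -1, 1) through (-1, 4, -6).
Substitute r = (-1, 4, -6) + t(1, -1, 1) into the plane: 43 + (-10)t = 63, so t = -2.
Intersection: (-1, 4, -6) + (-2)·(1, -1, 1) = (-3, 6, -8).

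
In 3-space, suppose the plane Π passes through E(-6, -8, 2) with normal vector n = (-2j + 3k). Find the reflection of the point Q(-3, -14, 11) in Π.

(-3, -2, -7)

Π: n·r = n·E gives -2y + 3z = 22.
λ = (n·Q − d)/|n|² = (61 − 22)/13 = 3.
Reflection = Q − 2λn = (-3, -14, 11) − 6·(0, -2, 3) = (-3, -2, -7).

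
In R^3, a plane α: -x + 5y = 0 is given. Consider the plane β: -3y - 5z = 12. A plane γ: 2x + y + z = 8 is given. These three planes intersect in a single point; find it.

(5, 1, -3)

Solving the 3×3 linear system -x + 5y = 0, -3y - 5z = 12, 2x + y + z = 8 (e.g. by elimination or Cramer's rule, determinant = -52) gives (5, 1, -3).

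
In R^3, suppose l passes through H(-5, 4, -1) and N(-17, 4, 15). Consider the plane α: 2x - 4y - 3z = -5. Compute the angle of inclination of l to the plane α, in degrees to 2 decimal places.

A direction vector for l is N − H = (-12, 0, 16).
sin θ = |n·v| / (|n||v|) = |-72| / (√29 · √400) = 0.66850.
θ ≈ 41.95°.

41.95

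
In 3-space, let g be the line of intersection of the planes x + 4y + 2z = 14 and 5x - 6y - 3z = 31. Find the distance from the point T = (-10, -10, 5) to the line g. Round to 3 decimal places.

19.718

Direction of g: (1, 4, 2) × (5, -6, -3) = (0, 13, -26).
A point on g: solving the two plane equations with y = 4 gives (8, 4, -5).
Taking (8, 4, -5) on g with direction v = (0, 13, -26): w = T − (8, 4, -5) = (-18, -14, 10), and w × v = (234, -468, -234).
Distance = |w × v| / |v| = √328536 / √845 ≈ 19.718.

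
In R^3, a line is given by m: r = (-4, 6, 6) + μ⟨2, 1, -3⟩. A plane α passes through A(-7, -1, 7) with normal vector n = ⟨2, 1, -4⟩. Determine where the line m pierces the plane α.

α: n·r = n·A gives 2x + y - 4z = -43.
Substitute r = (-4, 6, 6) + t(2, 1, -3) into the plane: -26 + 17t = -43, so t = -1.
Intersection: (-4, 6, 6) + (-1)·(2, 1, -3) = (-6, 5, 9).

(-6, 5, 9)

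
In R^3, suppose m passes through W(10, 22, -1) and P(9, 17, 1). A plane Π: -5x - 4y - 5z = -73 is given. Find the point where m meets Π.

(6, 2, 7)

A direction vector for m is P − W = (-1, -5, 2).
Substitute r = (10, 22, -1) + t(-1, -5, 2) into the plane: -133 + 15t = -73, so t = 4.
Intersection: (10, 22, -1) + 4·(-1, -5, 2) = (6, 2, 7).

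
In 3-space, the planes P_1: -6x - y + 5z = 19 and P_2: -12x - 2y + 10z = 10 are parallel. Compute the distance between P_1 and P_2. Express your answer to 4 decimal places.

1.7780

Rescale P_2 by 1/2: -6x - y + 5z = 5. Then distance = |19 − 5| / √62 ≈ 1.7780.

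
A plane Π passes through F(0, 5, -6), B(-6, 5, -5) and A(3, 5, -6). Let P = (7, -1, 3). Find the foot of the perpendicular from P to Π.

FB = (-6, 0, 1), FA = (3, 0, 0); a normal to Π is FB × FA = (0, 3, 0).
Using F: Π has equation 3y = 15.
Foot = P − λn with λ = (n·P − d)/|n|² = (-3 − 15)/9 = -2.
Foot = (7, -1, 3) − (-2)·(0, 3, 0) = (7, 5, 3).

(7, 5, 3)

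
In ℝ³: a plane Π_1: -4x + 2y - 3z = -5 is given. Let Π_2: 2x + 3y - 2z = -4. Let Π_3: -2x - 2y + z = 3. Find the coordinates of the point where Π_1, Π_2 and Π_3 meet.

Solving the 3×3 linear system -4x + 2y - 3z = -5, 2x + 3y - 2z = -4, -2x - 2y + z = 3 (e.g. by elimination or Cramer's rule, determinant = 2) gives (2, -6, -5).

(2, -6, -5)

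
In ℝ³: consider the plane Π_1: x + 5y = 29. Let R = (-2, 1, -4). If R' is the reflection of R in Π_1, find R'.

(0, 11, -4)

λ = (n·R − d)/|n|² = (3 − 29)/26 = -1.
Reflection = R − 2λn = (-2, 1, -4) − (-2)·(1, 5, 0) = (0, 11, -4).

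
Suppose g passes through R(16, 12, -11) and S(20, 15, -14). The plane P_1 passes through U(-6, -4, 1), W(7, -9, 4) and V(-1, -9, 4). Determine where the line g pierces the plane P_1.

A direction vector for g is S − R = (4, 3, -3).
UW = (13, -5, 3), UV = (5, -5, 3); a normal to P_1 is UW × UV = (0, -24, -40).
Using U: P_1 has equation -24y - 40z = 56.
Substitute r = (16, 12, -11) + t(4, 3, -3) into the plane: 152 + 48t = 56, so t = -2.
Intersection: (16, 12, -11) + (-2)·(4, 3, -3) = (8, 6, -5).

(8, 6, -5)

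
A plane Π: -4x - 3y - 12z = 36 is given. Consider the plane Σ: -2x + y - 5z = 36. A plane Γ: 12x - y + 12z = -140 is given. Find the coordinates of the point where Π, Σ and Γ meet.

Solving the 3×3 linear system -4x - 3y - 12z = 36, -2x + y - 5z = 36, 12x - y + 12z = -140 (e.g. by elimination or Cramer's rule, determinant = 200) gives (-9, 8, -2).

(-9, 8, -2)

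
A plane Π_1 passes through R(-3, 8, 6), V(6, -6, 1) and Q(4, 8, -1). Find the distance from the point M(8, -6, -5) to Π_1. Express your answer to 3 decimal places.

RV = (9, -14, -5), RQ = (7, 0, -7); a normal to Π_1 is RV × RQ = (98, 28, 98).
Using R: Π_1 has equation 98x + 28y + 98z = 518.
n·M − d = (98)·(8) + (28)·(-6) + (98)·(-5) − 518 = -392; |n| = √19992.
Distance = |-392| / √19992 = 392/√19992 ≈ 2.772.

2.772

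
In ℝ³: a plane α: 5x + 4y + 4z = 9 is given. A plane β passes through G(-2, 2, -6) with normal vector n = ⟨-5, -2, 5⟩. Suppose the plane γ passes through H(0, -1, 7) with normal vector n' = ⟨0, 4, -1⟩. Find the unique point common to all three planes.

(5, -3, -1)

β: n·r = n·G gives -5x - 2y + 5z = -24.
γ: n'·r = n'·H gives 4y - z = -11.
Solving the 3×3 linear system 5x + 4y + 4z = 9, -5x - 2y + 5z = -24, 4y - z = -11 (e.g. by elimination or Cramer's rule, determinant = -190) gives (5, -3, -1).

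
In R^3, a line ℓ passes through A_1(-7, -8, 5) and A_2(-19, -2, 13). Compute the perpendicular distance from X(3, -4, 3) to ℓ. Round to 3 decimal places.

8.282

A direction vector for ℓ is A_2 − A_1 = (-12, 6, 8).
Taking (-7, -8, 5) on ℓ with direction v = (-12, 6, 8): w = X − (-7, -8, 5) = (10, 4, -2), and w × v = (44, -56, 108).
Distance = |w × v| / |v| = √16736 / √244 ≈ 8.282.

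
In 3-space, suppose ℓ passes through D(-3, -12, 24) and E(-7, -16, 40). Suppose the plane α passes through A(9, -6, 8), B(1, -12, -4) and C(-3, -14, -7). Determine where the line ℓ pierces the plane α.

(1, -8, 8)

A direction vector for ℓ is E − D = (-4, -4, 16).
AB = (-8, -6, -12), AC = (-12, -8, -15); a normal to α is AB × AC = (-6, 24, -8).
Using A: α has equation -6x + 24y - 8z = -262.
Substitute r = (-3, -12, 24) + t(-4, -4, 16) into the plane: -462 + (-200)t = -262, so t = -1.
Intersection: (-3, -12, 24) + (-1)·(-4, -4, 16) = (1, -8, 8).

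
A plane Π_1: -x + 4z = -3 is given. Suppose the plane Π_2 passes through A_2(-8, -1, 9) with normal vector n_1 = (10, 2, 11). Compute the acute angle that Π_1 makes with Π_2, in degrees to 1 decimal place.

56.7

Π_2: n_1·r = n_1·A_2 gives 10x + 2y + 11z = 17.
cos θ = |n₁·n₂| / (|n₁||n₂|) = |34| / (√17 · √225).
θ = arccos(0.54975) ≈ 56.7°.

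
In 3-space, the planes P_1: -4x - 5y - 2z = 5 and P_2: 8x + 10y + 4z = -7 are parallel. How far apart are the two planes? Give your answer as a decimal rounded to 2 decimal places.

Rescale P_2 by 1/(-2): -4x - 5y - 2z = 7/2. Then distance = |5 − (7/2)| / √45 ≈ 0.22.

0.22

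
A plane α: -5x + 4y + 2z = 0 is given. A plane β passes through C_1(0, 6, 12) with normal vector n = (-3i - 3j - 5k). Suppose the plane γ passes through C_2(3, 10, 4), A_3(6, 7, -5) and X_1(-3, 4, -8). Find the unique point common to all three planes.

β: n·r = n·C_1 gives -3x - 3y - 5z = -78.
C_2A_3 = (3, -3, -9), C_2X_1 = (-6, -6, -12); a normal to γ is C_2A_3 × C_2X_1 = (-18, 90, -36).
Using C_2: γ has equation -18x + 90y - 36z = 702.
Solving the 3×3 linear system -5x + 4y + 2z = 0, -3x - 3y - 5z = -78, -18x + 90y - 36z = 702 (e.g. by elimination or Cramer's rule, determinant = -3510) gives (10, 11, 3).

(10, 11, 3)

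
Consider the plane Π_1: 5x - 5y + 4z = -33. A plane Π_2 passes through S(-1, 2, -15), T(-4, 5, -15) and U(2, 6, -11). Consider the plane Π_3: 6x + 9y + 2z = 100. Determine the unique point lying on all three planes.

ST = (-3, 3, 0), SU = (3, 4, 4); a normal to Π_2 is ST × SU = (12, 12, -21).
Using S: Π_2 has equation 12x + 12y - 21z = 327.
Solving the 3×3 linear system 5x - 5y + 4z = -33, 12x + 12y - 21z = 327, 6x + 9y + 2z = 100 (e.g. by elimination or Cramer's rule, determinant = 1959) gives (7, 8, -7).

(7, 8, -7)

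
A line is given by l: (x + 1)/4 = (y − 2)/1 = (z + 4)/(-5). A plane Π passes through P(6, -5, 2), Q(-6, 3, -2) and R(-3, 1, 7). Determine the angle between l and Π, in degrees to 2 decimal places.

l has direction (4, 1, -5) through (-1, 2, -4).
PQ = (-12, 8, -4), PR = (-9, 6, 5); a normal to Π is PQ × PR = (64, 96, 0).
Using P: Π has equation 64x + 96y = -96.
sin θ = |n·v| / (|n||v|) = |352| / (√13312 · √42) = 0.47076.
θ ≈ 28.08°.

28.08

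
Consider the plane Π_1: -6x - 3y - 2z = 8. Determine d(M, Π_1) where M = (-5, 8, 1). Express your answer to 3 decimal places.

n·M − d = (-6)·(-5) + (-3)·(8) + (-2)·(1) − 8 = -4; |n| = √49.
Distance = |-4| / √49 = 4/√49 ≈ 0.571.

0.571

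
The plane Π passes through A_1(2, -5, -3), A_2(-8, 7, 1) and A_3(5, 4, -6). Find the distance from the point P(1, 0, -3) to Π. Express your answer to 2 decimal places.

A_1A_2 = (-10, 12, 4), A_1A_3 = (3, 9, -3); a normal to Π is A_1A_2 × A_1A_3 = (-72, -18, -126).
Using A_1: Π has equation -72x - 18y - 126z = 324.
n·P − d = (-72)·(1) + (-18)·(0) + (-126)·(-3) − 324 = -18; |n| = √21384.
Distance = |-18| / √21384 = 18/√21384 ≈ 0.12.

0.12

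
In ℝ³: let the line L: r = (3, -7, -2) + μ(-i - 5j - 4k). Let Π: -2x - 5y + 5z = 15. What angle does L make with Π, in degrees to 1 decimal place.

8.5

sin θ = |n·v| / (|n||v|) = |7| / (√54 · √42) = 0.14699.
θ ≈ 8.5°.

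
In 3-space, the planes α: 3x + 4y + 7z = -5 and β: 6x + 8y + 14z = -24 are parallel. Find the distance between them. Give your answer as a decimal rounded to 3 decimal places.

Rescale β by 1/2: 3x + 4y + 7z = -12. Then distance = |-5 − (-12)| / √74 ≈ 0.814.

0.814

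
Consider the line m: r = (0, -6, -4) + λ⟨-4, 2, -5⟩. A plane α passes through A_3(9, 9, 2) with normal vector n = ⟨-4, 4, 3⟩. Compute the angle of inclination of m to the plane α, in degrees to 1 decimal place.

α: n·r = n·A_3 gives -4x + 4y + 3z = 6.
sin θ = |n·v| / (|n||v|) = |9| / (√41 · √45) = 0.20953.
θ ≈ 12.1°.

12.1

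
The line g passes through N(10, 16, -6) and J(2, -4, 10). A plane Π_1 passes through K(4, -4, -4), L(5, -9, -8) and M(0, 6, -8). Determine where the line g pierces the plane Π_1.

A direction vector for g is J − N = (-8, -20, 16).
KL = (1, -5, -4), KM = (-4, 10, -4); a normal to Π_1 is KL × KM = (60, 20, -10).
Using K: Π_1 has equation 60x + 20y - 10z = 200.
Substitute r = (10, 16, -6) + t(-8, -20, 16) into the plane: 980 + (-1040)t = 200, so t = 3/4.
Intersection: (10, 16, -6) + (3/4)·(-8, -20, 16) = (4, 1, 6).

(4, 1, 6)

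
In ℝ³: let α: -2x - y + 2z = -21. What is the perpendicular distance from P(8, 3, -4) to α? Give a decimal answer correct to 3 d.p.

n·P − d = (-2)·(8) + (-1)·(3) + (2)·(-4) − (-21) = -6; |n| = √9.
Distance = |-6| / √9 = 6/√9 ≈ 2.000.

2.000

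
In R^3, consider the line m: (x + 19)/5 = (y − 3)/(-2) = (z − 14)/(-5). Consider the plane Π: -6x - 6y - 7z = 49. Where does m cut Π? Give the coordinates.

m has direction (5, -2, -5) through (-19, 3, 14).
Substitute r = (-19, 3, 14) + t(5, -2, -5) into the plane: -2 + 17t = 49, so t = 3.
Intersection: (-19, 3, 14) + 3·(5, -2, -5) = (-4, -3, -1).

(-4, -3, -1)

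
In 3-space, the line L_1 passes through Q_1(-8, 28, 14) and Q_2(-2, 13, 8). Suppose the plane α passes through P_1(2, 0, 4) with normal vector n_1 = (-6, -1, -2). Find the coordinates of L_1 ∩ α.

(0, 8, 6)

A direction vector for L_1 is Q_2 − Q_1 = (6, -15, -6).
α: n_1·r = n_1·P_1 gives -6x - y - 2z = -20.
Substitute r = (-8, 28, 14) + t(6, -15, -6) into the plane: -8 + (-9)t = -20, so t = 4/3.
Intersection: (-8, 28, 14) + (4/3)·(6, -15, -6) = (0, 8, 6).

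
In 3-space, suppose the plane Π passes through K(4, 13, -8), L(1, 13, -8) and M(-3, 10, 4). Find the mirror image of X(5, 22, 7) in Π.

(5, -2, 1)

KL = (-3, 0, 0), KM = (-7, -3, 12); a normal to Π is KL × KM = (0, 36, 9).
Using K: Π has equation 36y + 9z = 396.
λ = (n·X − d)/|n|² = (855 − 396)/1377 = 1/3.
Reflection = X − 2λn = (5, 22, 7) − (2/3)·(0, 36, 9) = (5, -2, 1).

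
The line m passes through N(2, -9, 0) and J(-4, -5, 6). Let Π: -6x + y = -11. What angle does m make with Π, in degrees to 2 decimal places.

44.51

A direction vector for m is J − N = (-6, 4, 6).
sin θ = |n·v| / (|n||v|) = |40| / (√37 · √88) = 0.70100.
θ ≈ 44.51°.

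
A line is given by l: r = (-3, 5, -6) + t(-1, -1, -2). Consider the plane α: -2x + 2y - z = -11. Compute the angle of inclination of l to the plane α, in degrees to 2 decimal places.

sin θ = |n·v| / (|n||v|) = |2| / (√9 · √6) = 0.27217.
θ ≈ 15.79°.

15.79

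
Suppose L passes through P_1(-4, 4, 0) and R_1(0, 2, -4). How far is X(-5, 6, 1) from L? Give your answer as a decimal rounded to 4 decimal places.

A direction vector for L is R_1 − P_1 = (4, -2, -4).
Taking (-4, 4, 0) on L with direction v = (4, -2, -4): w = X − (-4, 4, 0) = (-1, 2, 1), and w × v = (-6, 0, -6).
Distance = |w × v| / |v| = √72 / √36 ≈ 1.4142.

1.4142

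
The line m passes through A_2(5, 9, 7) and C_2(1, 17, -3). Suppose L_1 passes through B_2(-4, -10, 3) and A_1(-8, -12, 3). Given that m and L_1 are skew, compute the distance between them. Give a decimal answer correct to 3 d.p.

12.333

A direction vector for m is C_2 − A_2 = (-4, 8, -10).
A direction vector for L_1 is A_1 − B_2 = (-4, -2, 0).
Common perpendicular direction n = (-4, 8, -10) × (-4, -2, 0) = (-20, 40, 40).
With w = (-4, -10, 3) − (5, 9, 7) = (-9, -19, -4), w · n = -740.
Distance = |w · n| / |n| = |-740| / √3600 ≈ 12.333.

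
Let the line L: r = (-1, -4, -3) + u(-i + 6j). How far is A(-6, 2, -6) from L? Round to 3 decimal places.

4.957

Taking (-1, -4, -3) on L with direction v = (-1, 6, 0): w = A − (-1, -4, -3) = (-5, 6, -3), and w × v = (18, 3, -24).
Distance = |w × v| / |v| = √909 / √37 ≈ 4.957.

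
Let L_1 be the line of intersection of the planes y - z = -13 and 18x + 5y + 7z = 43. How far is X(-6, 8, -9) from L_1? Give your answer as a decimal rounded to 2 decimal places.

22.41

Direction of L_1: (0, 1, -1) × (18, 5, 7) = (12, -18, -18).
A point on L_1: solving the two plane equations with x = 2 gives (2, -7, 6).
Taking (2, -7, 6) on L_1 with direction v = (12, -18, -18): w = X − (2, -7, 6) = (-8, 15, -15), and w × v = (-540, -324, -36).
Distance = |w × v| / |v| = √397872 / √792 ≈ 22.41.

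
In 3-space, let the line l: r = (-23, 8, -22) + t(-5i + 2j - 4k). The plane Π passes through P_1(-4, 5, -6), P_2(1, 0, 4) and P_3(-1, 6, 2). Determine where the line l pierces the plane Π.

P_1P_2 = (5, -5, 10), P_1P_3 = (3, 1, 8); a normal to Π is P_1P_2 × P_1P_3 = (-50, -10, 20).
Using P_1: Π has equation -50x - 10y + 20z = 30.
Substitute r = (-23, 8, -22) + t(-5, 2, -4) into the plane: 630 + 150t = 30, so t = -4.
Intersection: (-23, 8, -22) + (-4)·(-5, 2, -4) = (-3, 0, -6).

(-3, 0, -6)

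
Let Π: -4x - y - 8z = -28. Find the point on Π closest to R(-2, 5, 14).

Foot = R − λn with λ = (n·R − d)/|n|² = (-109 − (-28))/81 = -1.
Foot = (-2, 5, 14) − (-1)·(-4, -1, -8) = (-6, 4, 6).

(-6, 4, 6)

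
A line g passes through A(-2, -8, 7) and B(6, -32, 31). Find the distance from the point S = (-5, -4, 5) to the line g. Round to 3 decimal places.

A direction vector for g is B − A = (8, -24, 24).
Taking (-2, -8, 7) on g with direction v = (8, -24, 24): w = S − (-2, -8, 7) = (-3, 4, -2), and w × v = (48, 56, 40).
Distance = |w × v| / |v| = √7040 / √1216 ≈ 2.406.

2.406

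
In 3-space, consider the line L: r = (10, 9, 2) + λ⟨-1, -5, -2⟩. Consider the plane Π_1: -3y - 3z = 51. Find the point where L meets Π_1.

(6, -11, -6)

Substitute r = (10, 9, 2) + t(-1, -5, -2) into the plane: -33 + 21t = 51, so t = 4.
Intersection: (10, 9, 2) + 4·(-1, -5, -2) = (6, -11, -6).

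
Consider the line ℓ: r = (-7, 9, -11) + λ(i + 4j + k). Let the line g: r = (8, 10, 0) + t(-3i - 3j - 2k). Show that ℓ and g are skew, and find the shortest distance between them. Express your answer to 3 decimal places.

Common perpendicular direction n = (1, 4, 1) × (-3, -3, -2) = (-5, -1, 9).
With w = (8, 10, 0) − (-7, 9, -11) = (15, 1, 11), w · n = 23.
Since n ≠ 0 the lines are not parallel, and w · n = 23 ≠ 0 so they do not intersect; hence they are skew.
Distance = |w · n| / |n| = |23| / √107 ≈ 2.223.

2.223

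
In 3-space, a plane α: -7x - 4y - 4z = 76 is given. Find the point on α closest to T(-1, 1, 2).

(-8, -3, -2)

Foot = T − λn with λ = (n·T − d)/|n|² = (-5 − 76)/81 = -1.
Foot = (-1, 1, 2) − (-1)·(-7, -4, -4) = (-8, -3, -2).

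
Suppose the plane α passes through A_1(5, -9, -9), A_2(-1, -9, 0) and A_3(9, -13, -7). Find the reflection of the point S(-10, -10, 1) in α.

(-4, -2, 5)

A_1A_2 = (-6, 0, 9), A_1A_3 = (4, -4, 2); a normal to α is A_1A_2 × A_1A_3 = (36, 48, 24).
Using A_1: α has equation 36x + 48y + 24z = -468.
λ = (n·S − d)/|n|² = (-816 − (-468))/4176 = -1/12.
Reflection = S − 2λn = (-10, -10, 1) − (-1/6)·(36, 48, 24) = (-4, -2, 5).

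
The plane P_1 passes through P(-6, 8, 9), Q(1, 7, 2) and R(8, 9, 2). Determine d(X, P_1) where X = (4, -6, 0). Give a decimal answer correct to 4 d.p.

11.5570

PQ = (7, -1, -7), PR = (14, 1, -7); a normal to P_1 is PQ × PR = (14, -49, 21).
Using P: P_1 has equation 14x - 49y + 21z = -287.
n·X − d = (14)·(4) + (-49)·(-6) + (21)·(0) − (-287) = 637; |n| = √3038.
Distance = |637| / √3038 = 637/√3038 ≈ 11.5570.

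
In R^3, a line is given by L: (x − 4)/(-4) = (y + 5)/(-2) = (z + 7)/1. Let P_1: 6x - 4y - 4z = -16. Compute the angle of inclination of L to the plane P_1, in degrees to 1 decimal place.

L has direction (-4, -2, 1) through (4, -5, -7).
sin θ = |n·v| / (|n||v|) = |-20| / (√68 · √21) = 0.52926.
θ ≈ 32.0°.

32.0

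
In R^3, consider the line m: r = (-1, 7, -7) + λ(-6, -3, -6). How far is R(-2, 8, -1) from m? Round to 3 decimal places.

4.955

Taking (-1, 7, -7) on m with direction v = (-6, -3, -6): w = R − (-1, 7, -7) = (-1, 1, 6), and w × v = (12, -42, 9).
Distance = |w × v| / |v| = √1989 / √81 ≈ 4.955.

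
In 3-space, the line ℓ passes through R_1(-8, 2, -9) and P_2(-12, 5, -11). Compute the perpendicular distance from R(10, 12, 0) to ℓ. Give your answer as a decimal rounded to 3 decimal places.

19.516

A direction vector for ℓ is P_2 − R_1 = (-4, 3, -2).
Taking (-8, 2, -9) on ℓ with direction v = (-4, 3, -2): w = R − (-8, 2, -9) = (18, 10, 9), and w × v = (-47, 0, 94).
Distance = |w × v| / |v| = √11045 / √29 ≈ 19.516.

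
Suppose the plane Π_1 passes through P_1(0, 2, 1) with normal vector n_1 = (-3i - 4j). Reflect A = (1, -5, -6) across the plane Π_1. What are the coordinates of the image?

(7, 3, -6)

Π_1: n_1·r = n_1·P_1 gives -3x - 4y = -8.
λ = (n·A − d)/|n|² = (17 − (-8))/25 = 1.
Reflection = A − 2λn = (1, -5, -6) − 2·(-3, -4, 0) = (7, 3, -6).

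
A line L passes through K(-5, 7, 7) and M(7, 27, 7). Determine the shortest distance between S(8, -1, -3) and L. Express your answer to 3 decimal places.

18.247

A direction vector for L is M − K = (12, 20, 0).
Taking (-5, 7, 7) on L with direction v = (12, 20, 0): w = S − (-5, 7, 7) = (13, -8, -10), and w × v = (200, -120, 356).
Distance = |w × v| / |v| = √181136 / √544 ≈ 18.247.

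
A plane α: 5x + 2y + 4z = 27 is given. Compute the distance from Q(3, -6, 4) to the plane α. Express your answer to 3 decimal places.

n·Q − d = (5)·(3) + (2)·(-6) + (4)·(4) − 27 = -8; |n| = √45.
Distance = |-8| / √45 = 8/√45 ≈ 1.193.

1.193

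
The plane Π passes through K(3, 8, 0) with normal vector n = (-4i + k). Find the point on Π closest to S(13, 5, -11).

Π: n·r = n·K gives -4x + z = -12.
Foot = S − λn with λ = (n·S − d)/|n|² = (-63 − (-12))/17 = -3.
Foot = (13, 5, -11) − (-3)·(-4, 0, 1) = (1, 5, -8).

(1, 5, -8)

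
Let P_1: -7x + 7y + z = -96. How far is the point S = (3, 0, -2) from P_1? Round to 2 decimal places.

7.34

n·S − d = (-7)·(3) + (7)·(0) + (1)·(-2) − (-96) = 73; |n| = √99.
Distance = |73| / √99 = 73/√99 ≈ 7.34.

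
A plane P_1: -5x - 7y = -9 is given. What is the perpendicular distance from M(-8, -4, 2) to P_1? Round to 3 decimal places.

8.951

n·M − d = (-5)·(-8) + (-7)·(-4) + (0)·(2) − (-9) = 77; |n| = √74.
Distance = |77| / √74 = 77/√74 ≈ 8.951.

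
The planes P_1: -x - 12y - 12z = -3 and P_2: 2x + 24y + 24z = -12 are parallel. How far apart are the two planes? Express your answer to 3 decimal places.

0.529

Rescale P_2 by 1/(-2): -x - 12y - 12z = 6. Then distance = |-3 − 6| / √289 ≈ 0.529.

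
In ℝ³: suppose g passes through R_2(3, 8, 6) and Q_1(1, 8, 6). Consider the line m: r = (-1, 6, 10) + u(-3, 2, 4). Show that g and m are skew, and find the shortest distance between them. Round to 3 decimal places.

3.578

A direction vector for g is Q_1 − R_2 = (-2, 0, 0).
Common perpendicular direction n = (-2, 0, 0) × (-3, 2, 4) = (0, 8, -4).
With w = (-1, 6, 10) − (3, 8, 6) = (-4, -2, 4), w · n = -32.
Since n ≠ 0 the lines are not parallel, and w · n = -32 ≠ 0 so they do not intersect; hence they are skew.
Distance = |w · n| / |n| = |-32| / √80 ≈ 3.578.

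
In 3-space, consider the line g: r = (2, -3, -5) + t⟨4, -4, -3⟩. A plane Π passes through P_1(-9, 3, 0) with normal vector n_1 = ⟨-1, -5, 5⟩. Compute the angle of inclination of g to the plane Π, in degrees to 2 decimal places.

1.25

Π: n_1·r = n_1·P_1 gives -x - 5y + 5z = -6.
sin θ = |n·v| / (|n||v|) = |1| / (√51 · √41) = 0.02187.
θ ≈ 1.25°.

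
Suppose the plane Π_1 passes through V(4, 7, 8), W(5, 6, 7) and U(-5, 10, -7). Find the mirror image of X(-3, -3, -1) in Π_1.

VW = (1, -1, -1), VU = (-9, 3, -15); a normal to Π_1 is VW × VU = (18, 24, -6).
Using V: Π_1 has equation 18x + 24y - 6z = 192.
λ = (n·X − d)/|n|² = (-120 − 192)/936 = -1/3.
Reflection = X − 2λn = (-3, -3, -1) − (-2/3)·(18, 24, -6) = (9, 13, -5).

(9, 13, -5)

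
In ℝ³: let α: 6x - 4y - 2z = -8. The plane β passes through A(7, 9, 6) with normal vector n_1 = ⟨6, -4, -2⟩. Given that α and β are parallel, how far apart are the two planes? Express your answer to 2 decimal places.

0.27

β: n_1·r = n_1·A gives 6x - 4y - 2z = -6.
Same normal n = (6, -4, -2) with |n| = √56; distance = |-8 − (-6)| / |n| = 2/√56 ≈ 0.27.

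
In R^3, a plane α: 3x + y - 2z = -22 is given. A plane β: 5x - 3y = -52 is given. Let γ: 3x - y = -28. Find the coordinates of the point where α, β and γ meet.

(-8, 4, 1)

Solving the 3×3 linear system 3x + y - 2z = -22, 5x - 3y = -52, 3x - y = -28 (e.g. by elimination or Cramer's rule, determinant = -8) gives (-8, 4, 1).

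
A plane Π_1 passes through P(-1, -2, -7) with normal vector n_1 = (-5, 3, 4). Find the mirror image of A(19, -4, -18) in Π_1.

Π_1: n_1·r = n_1·P gives -5x + 3y + 4z = -29.
λ = (n·A − d)/|n|² = (-179 − (-29))/50 = -3.
Reflection = A − 2λn = (19, -4, -18) − (-6)·(-5, 3, 4) = (-11, 14, 6).

(-11, 14, 6)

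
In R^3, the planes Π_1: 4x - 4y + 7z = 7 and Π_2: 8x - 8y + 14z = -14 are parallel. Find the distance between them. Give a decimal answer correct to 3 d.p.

Rescale Π_2 by 1/2: 4x - 4y + 7z = -7. Then distance = |7 − (-7)| / √81 ≈ 1.556.

1.556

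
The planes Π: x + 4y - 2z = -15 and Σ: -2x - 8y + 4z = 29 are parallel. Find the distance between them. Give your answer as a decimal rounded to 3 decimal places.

Rescale Σ by 1/(-2): x + 4y - 2z = -29/2. Then distance = |-15 − (-29/2)| / √21 ≈ 0.109.

0.109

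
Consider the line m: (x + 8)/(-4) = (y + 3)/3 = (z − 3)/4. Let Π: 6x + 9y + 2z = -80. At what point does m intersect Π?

(-4, -6, -1)

m has direction (-4, 3, 4) through (-8, -3, 3).
Substitute r = (-8, -3, 3) + t(-4, 3, 4) into the plane: -69 + 11t = -80, so t = -1.
Intersection: (-8, -3, 3) + (-1)·(-4, 3, 4) = (-4, -6, -1).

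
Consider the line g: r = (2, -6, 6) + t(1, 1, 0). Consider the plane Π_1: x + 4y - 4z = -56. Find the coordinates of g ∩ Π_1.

Substitute r = (2, -6, 6) + t(1, 1, 0) into the plane: -46 + 5t = -56, so t = -2.
Intersection: (2, -6, 6) + (-2)·(1, 1, 0) = (0, -8, 6).

(0, -8, 6)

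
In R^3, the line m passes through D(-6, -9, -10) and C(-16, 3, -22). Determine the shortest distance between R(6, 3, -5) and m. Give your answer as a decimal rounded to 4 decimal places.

A direction vector for m is C − D = (-10, 12, -12).
Taking (-6, -9, -10) on m with direction v = (-10, 12, -12): w = R − (-6, -9, -10) = (12, 12, 5), and w × v = (-204, 94, 264).
Distance = |w × v| / |v| = √120148 / √388 ≈ 17.5972.

17.5972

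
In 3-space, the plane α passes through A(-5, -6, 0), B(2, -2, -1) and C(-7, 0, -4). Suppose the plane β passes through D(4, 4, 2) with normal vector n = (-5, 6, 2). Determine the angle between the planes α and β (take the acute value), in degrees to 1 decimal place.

46.2

AB = (7, 4, -1), AC = (-2, 6, -4); a normal to α is AB × AC = (-10, 30, 50).
Using A: α has equation -10x + 30y + 50z = -130.
β: n·r = n·D gives -5x + 6y + 2z = 8.
cos θ = |n₁·n₂| / (|n₁||n₂|) = |330| / (√3500 · √65).
θ = arccos(0.69187) ≈ 46.2°.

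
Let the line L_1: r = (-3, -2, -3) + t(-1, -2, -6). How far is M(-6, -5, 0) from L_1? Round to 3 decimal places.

5.002

Taking (-3, -2, -3) on L_1 with direction v = (-1, -2, -6): w = M − (-3, -2, -3) = (-3, -3, 3), and w × v = (24, -21, 3).
Distance = |w × v| / |v| = √1026 / √41 ≈ 5.002.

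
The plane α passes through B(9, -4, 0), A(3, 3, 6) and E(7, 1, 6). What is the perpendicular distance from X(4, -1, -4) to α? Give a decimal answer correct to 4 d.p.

2.4327

BA = (-6, 7, 6), BE = (-2, 5, 6); a normal to α is BA × BE = (12, 24, -16).
Using B: α has equation 12x + 24y - 16z = 12.
n·X − d = (12)·(4) + (24)·(-1) + (-16)·(-4) − 12 = 76; |n| = √976.
Distance = |76| / √976 = 76/√976 ≈ 2.4327.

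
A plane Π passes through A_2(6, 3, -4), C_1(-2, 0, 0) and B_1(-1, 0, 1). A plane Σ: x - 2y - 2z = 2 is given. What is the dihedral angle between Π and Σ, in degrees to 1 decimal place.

30.2

A_2C_1 = (-8, -3, 4), A_2B_1 = (-7, -3, 5); a normal to Π is A_2C_1 × A_2B_1 = (-3, 12, 3).
Using A_2: Π has equation -3x + 12y + 3z = 6.
cos θ = |n₁·n₂| / (|n₁||n₂|) = |-33| / (√162 · √9).
θ = arccos(0.86424) ≈ 30.2°.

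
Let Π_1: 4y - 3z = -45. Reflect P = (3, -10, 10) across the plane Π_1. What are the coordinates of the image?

(3, -2, 4)

λ = (n·P − d)/|n|² = (-70 − (-45))/25 = -1.
Reflection = P − 2λn = (3, -10, 10) − (-2)·(0, 4, -3) = (3, -2, 4).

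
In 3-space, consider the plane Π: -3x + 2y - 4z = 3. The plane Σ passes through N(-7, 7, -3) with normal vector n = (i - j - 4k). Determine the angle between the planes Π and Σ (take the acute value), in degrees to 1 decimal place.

Σ: n·r = n·N gives x - y - 4z = -2.
cos θ = |n₁·n₂| / (|n₁||n₂|) = |11| / (√29 · √18).
θ = arccos(0.48146) ≈ 61.2°.

61.2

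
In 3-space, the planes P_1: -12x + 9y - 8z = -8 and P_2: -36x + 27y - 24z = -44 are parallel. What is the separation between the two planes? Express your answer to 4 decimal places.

0.3922

Rescale P_2 by 1/3: -12x + 9y - 8z = -44/3. Then distance = |-8 − (-44/3)| / √289 ≈ 0.3922.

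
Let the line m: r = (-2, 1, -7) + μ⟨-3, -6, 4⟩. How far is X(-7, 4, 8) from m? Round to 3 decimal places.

14.344

Taking (-2, 1, -7) on m with direction v = (-3, -6, 4): w = X − (-2, 1, -7) = (-5, 3, 15), and w × v = (102, -25, 39).
Distance = |w × v| / |v| = √12550 / √61 ≈ 14.344.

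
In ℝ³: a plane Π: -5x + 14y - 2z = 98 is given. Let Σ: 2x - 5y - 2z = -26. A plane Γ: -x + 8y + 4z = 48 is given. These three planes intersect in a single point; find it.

Solving the 3×3 linear system -5x + 14y - 2z = 98, 2x - 5y - 2z = -26, -x + 8y + 4z = 48 (e.g. by elimination or Cramer's rule, determinant = -86) gives (4, 8, -3).

(4, 8, -3)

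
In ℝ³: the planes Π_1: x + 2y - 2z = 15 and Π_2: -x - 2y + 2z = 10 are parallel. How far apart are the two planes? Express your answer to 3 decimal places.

8.333

Rescale Π_2 by 1/(-1): x + 2y - 2z = -10. Then distance = |15 − (-10)| / √9 ≈ 8.333.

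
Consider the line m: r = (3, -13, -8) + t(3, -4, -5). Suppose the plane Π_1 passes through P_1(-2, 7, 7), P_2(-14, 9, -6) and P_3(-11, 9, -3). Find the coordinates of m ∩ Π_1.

(-6, -1, 7)

P_1P_2 = (-12, 2, -13), P_1P_3 = (-9, 2, -10); a normal to Π_1 is P_1P_2 × P_1P_3 = (6, -3, -6).
Using P_1: Π_1 has equation 6x - 3y - 6z = -75.
Substitute r = (3, -13, -8) + t(3, -4, -5) into the plane: 105 + 60t = -75, so t = -3.
Intersection: (3, -13, -8) + (-3)·(3, -4, -5) = (-6, -1, 7).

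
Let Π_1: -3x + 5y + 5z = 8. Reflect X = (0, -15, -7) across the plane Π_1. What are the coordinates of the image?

λ = (n·X − d)/|n|² = (-110 − 8)/59 = -2.
Reflection = X − 2λn = (0, -15, -7) − (-4)·(-3, 5, 5) = (-12, 5, 13).

(-12, 5, 13)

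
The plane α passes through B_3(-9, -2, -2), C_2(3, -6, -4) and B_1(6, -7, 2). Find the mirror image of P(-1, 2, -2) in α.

(-5, -10, -2)

B_3C_2 = (12, -4, -2), B_3B_1 = (15, -5, 4); a normal to α is B_3C_2 × B_3B_1 = (-26, -78, 0).
Using B_3: α has equation -26x - 78y = 390.
λ = (n·P − d)/|n|² = (-130 − 390)/6760 = -1/13.
Reflection = P − 2λn = (-1, 2, -2) − (-2/13)·(-26, -78, 0) = (-5, -10, -2).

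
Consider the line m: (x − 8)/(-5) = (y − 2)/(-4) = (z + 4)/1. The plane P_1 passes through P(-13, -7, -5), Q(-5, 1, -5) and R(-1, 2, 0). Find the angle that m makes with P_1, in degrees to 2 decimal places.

m has direction (-5, -4, 1) through (8, 2, -4).
PQ = (8, 8, 0), PR = (12, 9, 5); a normal to P_1 is PQ × PR = (40, -40, -24).
Using P: P_1 has equation 40x - 40y - 24z = -120.
sin θ = |n·v| / (|n||v|) = |-64| / (√3776 · √42) = 0.16071.
θ ≈ 9.25°.

9.25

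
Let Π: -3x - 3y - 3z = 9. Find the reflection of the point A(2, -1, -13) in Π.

(8, 5, -7)

λ = (n·A − d)/|n|² = (36 − 9)/27 = 1.
Reflection = A − 2λn = (2, -1, -13) − 2·(-3, -3, -3) = (8, 5, -7).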